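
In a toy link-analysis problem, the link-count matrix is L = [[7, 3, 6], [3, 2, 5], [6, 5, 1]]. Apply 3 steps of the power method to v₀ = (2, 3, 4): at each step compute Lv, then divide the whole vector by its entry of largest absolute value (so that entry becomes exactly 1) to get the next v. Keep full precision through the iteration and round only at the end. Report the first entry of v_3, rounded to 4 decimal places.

1.0000

Lv0 = (47.00000, 32.00000, 31.00000); divide by 47.00000 → v1 = (1.00000, 0.68085, 0.65957)
Lv1 = (13.00000, 7.65957, 10.06383); divide by 13.00000 → v2 = (1.00000, 0.58920, 0.77414)
Lv2 = (13.41244, 8.04910, 9.72013); divide by 13.41244 → v3 = (1.00000, 0.60012, 0.72471)
Requested entry of v3: 8195/8195 = 1.0000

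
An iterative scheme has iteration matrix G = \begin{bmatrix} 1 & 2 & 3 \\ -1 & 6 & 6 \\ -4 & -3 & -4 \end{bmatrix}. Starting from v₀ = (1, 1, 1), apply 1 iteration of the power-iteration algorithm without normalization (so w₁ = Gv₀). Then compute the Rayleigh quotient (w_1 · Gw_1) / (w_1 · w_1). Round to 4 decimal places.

λ ≈ 0.1691

w1 = Gv₀ = (1·1 + 2·1 + 3·1; (-1)·1 + 6·1 + 6·1; (-4)·1 + (-3)·1 + (-4)·1) = (6, 11, -11)
Gw1 = (-5, -6, -13)
w1·Gw1 = 6·(-5) + 11·(-6) + (-11)·(-13) = 47; w1·w1 = 6·6 + 11·11 + (-11)·(-11) = 278
λ ≈ 47/278 = 0.1691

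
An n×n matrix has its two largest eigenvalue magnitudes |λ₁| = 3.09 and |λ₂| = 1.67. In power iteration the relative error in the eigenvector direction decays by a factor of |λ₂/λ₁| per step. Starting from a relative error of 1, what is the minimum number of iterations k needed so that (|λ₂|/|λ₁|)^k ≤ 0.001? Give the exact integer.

|λ₂/λ₁| = 1.67/3.09 = 0.54045
Need k ≥ ln(0.001) / ln(0.54045) = -6.9078 / -0.6153 ≈ 11.226
Smallest integer k satisfying the bound: 12

12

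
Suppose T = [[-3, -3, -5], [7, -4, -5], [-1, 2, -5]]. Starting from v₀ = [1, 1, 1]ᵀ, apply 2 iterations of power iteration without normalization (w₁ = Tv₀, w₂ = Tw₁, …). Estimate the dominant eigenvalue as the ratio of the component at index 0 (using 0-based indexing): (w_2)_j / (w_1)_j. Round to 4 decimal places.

w1 = Tv₀ = ((-3)·1 + (-3)·1 + (-5)·1; 7·1 + (-4)·1 + (-5)·1; (-1)·1 + 2·1 + (-5)·1) = (-11, -2, -4)
w2 = Tw1 = ((-3)·(-11) + (-3)·(-2) + (-5)·(-4); 7·(-11) + (-4)·(-2) + (-5)·(-4); (-1)·(-11) + 2·(-2) + (-5)·(-4)) = (59, -49, 27)
Ratio at component: 59 / -11 = -5.3636

-5.3636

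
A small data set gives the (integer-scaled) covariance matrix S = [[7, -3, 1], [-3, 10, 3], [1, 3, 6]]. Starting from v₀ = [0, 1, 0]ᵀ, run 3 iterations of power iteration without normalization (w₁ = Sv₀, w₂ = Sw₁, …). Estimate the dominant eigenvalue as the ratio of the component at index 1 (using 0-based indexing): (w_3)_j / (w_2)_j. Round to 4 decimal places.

w1 = Sv₀ = (7·0 + (-3)·1 + 1·0; (-3)·0 + 10·1 + 3·0; 1·0 + 3·1 + 6·0) = (-3, 10, 3)
w2 = Sw1 = (7·(-3) + (-3)·10 + 1·3; (-3)·(-3) + 10·10 + 3·3; 1·(-3) + 3·10 + 6·3) = (-48, 118, 45)
w3 = Sw2 = (-645, 1459, 576)
Ratio at component: 1459 / 118 = 12.3644

12.3644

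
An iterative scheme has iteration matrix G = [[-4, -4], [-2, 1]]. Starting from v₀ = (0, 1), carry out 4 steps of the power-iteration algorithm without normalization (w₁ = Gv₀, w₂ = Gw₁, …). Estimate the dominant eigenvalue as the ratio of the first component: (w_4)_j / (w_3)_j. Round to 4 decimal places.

w1 = Gv₀ = ((-4)·0 + (-4)·1; (-2)·0 + 1·1) = (-4, 1)
w2 = Gw1 = ((-4)·(-4) + (-4)·1; (-2)·(-4) + 1·1) = (12, 9)
w3 = Gw2 = (-84, -15)
w4 = Gw3 = (396, 153)
Ratio at component: 396 / -84 = -4.7143

λ ≈ -4.7143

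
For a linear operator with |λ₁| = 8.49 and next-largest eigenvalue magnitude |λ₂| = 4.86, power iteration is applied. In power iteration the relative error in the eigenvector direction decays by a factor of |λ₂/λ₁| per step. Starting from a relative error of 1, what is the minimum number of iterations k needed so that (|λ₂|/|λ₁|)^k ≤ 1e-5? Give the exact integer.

21

|λ₂/λ₁| = 4.86/8.49 = 0.57244
Need k ≥ ln(1e-5) / ln(0.57244) = -11.5129 / -0.5579 ≈ 20.638
Smallest integer k satisfying the bound: 21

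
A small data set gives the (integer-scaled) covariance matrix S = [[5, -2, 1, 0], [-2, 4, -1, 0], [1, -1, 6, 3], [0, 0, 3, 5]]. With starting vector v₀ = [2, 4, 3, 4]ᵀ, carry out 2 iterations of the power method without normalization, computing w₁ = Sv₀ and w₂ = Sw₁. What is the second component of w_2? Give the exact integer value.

-2

w1 = Sv₀ = (5·2 + (-2)·4 + 1·3 + 0·4; (-2)·2 + 4·4 + (-1)·3 + 0·4; 1·2 + (-1)·4 + 6·3 + 3·4; 0·2 + 0·4 + 3·3 + 5·4) = (5, 9, 28, 29)
w2 = Sw1 = (5·5 + (-2)·9 + 1·28 + 0·29; (-2)·5 + 4·9 + (-1)·28 + 0·29; 1·5 + (-1)·9 + 6·28 + 3·29; 0·5 + 0·9 + 3·28 + 5·29) = (35, -2, 251, 229)
The requested component of w2 is -2.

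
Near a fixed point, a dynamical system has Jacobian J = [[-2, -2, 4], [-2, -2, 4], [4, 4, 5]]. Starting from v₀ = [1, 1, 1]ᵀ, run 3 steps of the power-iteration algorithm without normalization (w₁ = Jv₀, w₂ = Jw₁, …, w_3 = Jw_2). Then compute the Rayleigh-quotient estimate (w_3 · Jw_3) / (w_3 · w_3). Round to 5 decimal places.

λ ≈ 6.02408

w1 = Jv₀ = ((-2)·1 + (-2)·1 + 4·1; (-2)·1 + (-2)·1 + 4·1; 4·1 + 4·1 + 5·1) = (0, 0, 13)
w2 = Jw1 = ((-2)·0 + (-2)·0 + 4·13; (-2)·0 + (-2)·0 + 4·13; 4·0 + 4·0 + 5·13) = (52, 52, 65)
w3 = Jw2 = (52, 52, 741)
Jw3 = (2756, 2756, 4121)
w3·Jw3 = 52·2756 + 52·2756 + 741·4121 = 3340285; w3·w3 = 52·52 + 52·52 + 741·741 = 554489
λ ≈ 3340285/554489 = 6.02408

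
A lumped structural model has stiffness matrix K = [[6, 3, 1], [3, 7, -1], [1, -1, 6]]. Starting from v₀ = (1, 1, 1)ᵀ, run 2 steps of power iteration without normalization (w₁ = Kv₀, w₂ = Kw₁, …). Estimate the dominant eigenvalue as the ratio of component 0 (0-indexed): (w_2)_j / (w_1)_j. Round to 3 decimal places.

9.300

w1 = Kv₀ = (10, 9, 6)
w2 = Kw1 = (93, 87, 37)
Ratio at component: 93 / 10 = 9.300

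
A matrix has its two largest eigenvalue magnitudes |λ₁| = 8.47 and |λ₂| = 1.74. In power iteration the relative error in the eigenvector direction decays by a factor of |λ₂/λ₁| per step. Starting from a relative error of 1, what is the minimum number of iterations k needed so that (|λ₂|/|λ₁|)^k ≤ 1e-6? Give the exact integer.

9

|λ₂/λ₁| = 1.74/8.47 = 0.20543
Need k ≥ ln(1e-6) / ln(0.20543) = -13.8155 / -1.5826 ≈ 8.729
Smallest integer k satisfying the bound: 9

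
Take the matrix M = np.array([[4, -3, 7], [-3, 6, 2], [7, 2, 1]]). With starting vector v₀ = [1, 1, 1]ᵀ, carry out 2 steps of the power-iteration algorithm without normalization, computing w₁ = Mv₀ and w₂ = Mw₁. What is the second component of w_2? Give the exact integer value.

26

w1 = Mv₀ = (4·1 + (-3)·1 + 7·1; (-3)·1 + 6·1 + 2·1; 7·1 + 2·1 + 1·1) = (8, 5, 10)
w2 = Mw1 = (4·8 + (-3)·5 + 7·10; (-3)·8 + 6·5 + 2·10; 7·8 + 2·5 + 1·10) = (87, 26, 76)
The requested component of w2 is 26.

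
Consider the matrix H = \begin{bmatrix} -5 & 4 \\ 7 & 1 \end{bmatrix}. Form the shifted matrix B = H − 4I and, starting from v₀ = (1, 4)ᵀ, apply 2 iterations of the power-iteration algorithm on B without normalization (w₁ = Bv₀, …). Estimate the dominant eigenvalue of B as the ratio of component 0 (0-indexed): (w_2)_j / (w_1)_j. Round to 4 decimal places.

μ ≈ -11.8571

B = H − 4I has rows (-9, 4); (7, -3)
w1 = Bv₀ = (7, -5)
w2 = Bw1 = (-83, 64)
Ratio: -83/7 = -11.8571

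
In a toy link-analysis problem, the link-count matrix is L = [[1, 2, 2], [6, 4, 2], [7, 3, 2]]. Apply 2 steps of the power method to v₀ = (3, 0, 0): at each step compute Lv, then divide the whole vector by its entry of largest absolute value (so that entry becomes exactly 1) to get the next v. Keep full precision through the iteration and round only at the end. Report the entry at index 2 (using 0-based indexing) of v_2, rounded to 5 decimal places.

Lv0 = (3.000000, 18.000000, 21.000000); divide by 21.000000 → v1 = (0.142857, 0.857143, 1.000000)
Lv1 = (3.857143, 6.285714, 5.571429); divide by 6.285714 → v2 = (0.613636, 1.000000, 0.886364)
Requested entry of v2: 117/132 = 0.88636

0.88636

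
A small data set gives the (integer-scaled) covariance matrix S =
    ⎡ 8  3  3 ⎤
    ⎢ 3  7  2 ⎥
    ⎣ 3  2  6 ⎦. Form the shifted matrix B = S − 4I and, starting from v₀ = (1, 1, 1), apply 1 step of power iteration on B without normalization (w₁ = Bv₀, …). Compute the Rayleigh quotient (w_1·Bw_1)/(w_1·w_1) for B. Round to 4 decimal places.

μ ≈ 8.5164

B = S − 4I has rows (4, 3, 3); (3, 3, 2); (3, 2, 2)
w1 = Bv₀ = (10, 8, 7)
Bw1 = (85, 68, 60)
w1·Bw1 = 1814; w1·w1 = 213; μ ≈ 1814/213 = 8.5164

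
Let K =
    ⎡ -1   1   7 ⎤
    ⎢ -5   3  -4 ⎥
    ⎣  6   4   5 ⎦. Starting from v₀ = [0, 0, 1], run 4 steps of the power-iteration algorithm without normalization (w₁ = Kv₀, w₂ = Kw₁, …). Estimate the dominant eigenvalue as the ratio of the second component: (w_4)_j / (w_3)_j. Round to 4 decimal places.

w1 = Kv₀ = (7, -4, 5)
w2 = Kw1 = (24, -67, 51)
w3 = Kw2 = (266, -525, 131)
w4 = Kw3 = (126, -3429, 151)
Ratio at component: -3429 / -525 = 6.5314

6.5314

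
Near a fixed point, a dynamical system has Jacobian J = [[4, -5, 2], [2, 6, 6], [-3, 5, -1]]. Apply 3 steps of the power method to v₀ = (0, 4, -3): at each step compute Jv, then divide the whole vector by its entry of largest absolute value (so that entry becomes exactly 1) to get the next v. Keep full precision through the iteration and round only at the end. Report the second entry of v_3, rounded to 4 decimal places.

Jv0 = (-26.00000, 6.00000, 23.00000); divide by -26.00000 → v1 = (1.00000, -0.23077, -0.88462)
Jv1 = (3.38462, -4.69231, -3.26923); divide by -4.69231 → v2 = (-0.72131, 1.00000, 0.69672)
Jv2 = (-6.49180, 8.73770, 6.46721); divide by 8.73770 → v3 = (-0.74296, 1.00000, 0.74015)
Requested entry of v3: 1066/1066 = 1.0000

1.0000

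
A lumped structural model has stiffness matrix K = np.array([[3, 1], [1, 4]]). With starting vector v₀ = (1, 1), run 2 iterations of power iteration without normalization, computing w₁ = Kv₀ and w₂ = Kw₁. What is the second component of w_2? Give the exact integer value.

24

w1 = Kv₀ = (3·1 + 1·1; 1·1 + 4·1) = (4, 5)
w2 = Kw1 = (3·4 + 1·5; 1·4 + 4·5) = (17, 24)
The requested component of w2 is 24.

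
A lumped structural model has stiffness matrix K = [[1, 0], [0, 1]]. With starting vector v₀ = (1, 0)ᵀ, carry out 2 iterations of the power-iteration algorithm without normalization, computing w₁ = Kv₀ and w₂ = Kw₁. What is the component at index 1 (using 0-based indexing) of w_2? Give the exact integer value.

w1 = Kv₀ = (1, 0)
w2 = Kw1 = (1, 0)
The requested component of w2 is 0.

0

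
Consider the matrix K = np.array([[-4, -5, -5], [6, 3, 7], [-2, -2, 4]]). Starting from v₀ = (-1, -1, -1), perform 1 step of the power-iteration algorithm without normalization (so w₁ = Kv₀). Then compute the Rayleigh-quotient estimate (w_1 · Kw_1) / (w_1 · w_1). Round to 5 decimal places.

λ ≈ -0.53097

w1 = Kv₀ = (14, -16, 0)
Kw1 = (24, 36, 4)
w1·Kw1 = 14·24 + (-16)·36 + 0·4 = -240; w1·w1 = 14·14 + (-16)·(-16) + 0·0 = 452
λ ≈ -240/452 = -0.53097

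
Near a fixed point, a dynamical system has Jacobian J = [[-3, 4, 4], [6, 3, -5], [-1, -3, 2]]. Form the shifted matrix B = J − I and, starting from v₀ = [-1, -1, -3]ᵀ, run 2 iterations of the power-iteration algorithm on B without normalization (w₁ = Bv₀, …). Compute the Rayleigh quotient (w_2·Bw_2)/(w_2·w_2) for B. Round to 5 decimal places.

B = J − I has rows (-4, 4, 4); (6, 2, -5); (-1, -3, 1)
w1 = Bv₀ = ((-4)·(-1) + 4·(-1) + 4·(-3); 6·(-1) + 2·(-1) + (-5)·(-3); (-1)·(-1) + (-3)·(-1) + 1·(-3)) = (-12, 7, 1)
w2 = Bw1 = ((-4)·(-12) + 4·7 + 4·1; 6·(-12) + 2·7 + (-5)·1; (-1)·(-12) + (-3)·7 + 1·1) = (80, -63, -8)
Bw2 = (-604, 394, 101)
w2·Bw2 = -73950; w2·w2 = 10433; μ ≈ -73950/10433 = -7.08809

-7.08809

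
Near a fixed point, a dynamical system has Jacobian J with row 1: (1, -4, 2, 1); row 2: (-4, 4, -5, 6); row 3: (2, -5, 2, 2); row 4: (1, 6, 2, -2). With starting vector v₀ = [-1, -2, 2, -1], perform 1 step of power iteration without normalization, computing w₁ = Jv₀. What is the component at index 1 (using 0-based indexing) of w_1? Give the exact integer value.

w1 = Jv₀ = (10, -20, 10, -7)
The requested component of w1 is -20.

-20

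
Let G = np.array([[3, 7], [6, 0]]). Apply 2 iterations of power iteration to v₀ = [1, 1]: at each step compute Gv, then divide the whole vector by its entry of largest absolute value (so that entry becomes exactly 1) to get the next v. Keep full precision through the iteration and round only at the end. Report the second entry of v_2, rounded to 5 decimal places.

0.83333

Gv0 = (10.000000, 6.000000); divide by 10.000000 → v1 = (1.000000, 0.600000)
Gv1 = (7.200000, 6.000000); divide by 7.200000 → v2 = (1.000000, 0.833333)
Requested entry of v2: 60/72 = 0.83333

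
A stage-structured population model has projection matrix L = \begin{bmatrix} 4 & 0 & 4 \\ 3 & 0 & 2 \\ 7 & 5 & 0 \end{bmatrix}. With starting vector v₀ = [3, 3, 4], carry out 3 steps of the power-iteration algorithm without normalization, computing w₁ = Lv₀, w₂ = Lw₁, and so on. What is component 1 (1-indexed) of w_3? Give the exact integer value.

w1 = Lv₀ = (4·3 + 0·3 + 4·4; 3·3 + 0·3 + 2·4; 7·3 + 5·3 + 0·4) = (28, 17, 36)
w2 = Lw1 = (4·28 + 0·17 + 4·36; 3·28 + 0·17 + 2·36; 7·28 + 5·17 + 0·36) = (256, 156, 281)
w3 = Lw2 = (2148, 1330, 2572)
The requested component of w3 is 2148.

2148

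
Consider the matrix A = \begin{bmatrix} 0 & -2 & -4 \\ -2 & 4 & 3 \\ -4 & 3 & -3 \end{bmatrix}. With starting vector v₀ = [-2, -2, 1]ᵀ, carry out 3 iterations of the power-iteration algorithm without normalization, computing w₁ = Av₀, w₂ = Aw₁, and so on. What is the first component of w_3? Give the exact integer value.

w1 = Av₀ = (0, -1, -1)
w2 = Aw1 = (6, -7, 0)
w3 = Aw2 = (14, -40, -45)
The requested component of w3 is 14.

14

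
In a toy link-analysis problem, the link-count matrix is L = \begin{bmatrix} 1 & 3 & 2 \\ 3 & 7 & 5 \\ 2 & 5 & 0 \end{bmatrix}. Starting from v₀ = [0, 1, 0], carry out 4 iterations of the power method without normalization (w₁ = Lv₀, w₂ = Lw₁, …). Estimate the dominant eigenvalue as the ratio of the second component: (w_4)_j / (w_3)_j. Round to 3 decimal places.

λ ≈ 10.953

w1 = Lv₀ = (3, 7, 5)
w2 = Lw1 = (34, 83, 41)
w3 = Lw2 = (365, 888, 483)
w4 = Lw3 = (3995, 9726, 5170)
Ratio at component: 9726 / 888 = 10.953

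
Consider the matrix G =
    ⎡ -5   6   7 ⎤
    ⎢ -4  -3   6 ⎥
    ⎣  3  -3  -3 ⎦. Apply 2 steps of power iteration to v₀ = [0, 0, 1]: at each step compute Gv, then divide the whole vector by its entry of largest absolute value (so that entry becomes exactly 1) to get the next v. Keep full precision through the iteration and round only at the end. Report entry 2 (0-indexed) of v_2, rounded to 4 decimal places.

-0.1875

Gv0 = (7.00000, 6.00000, -3.00000); divide by 7.00000 → v1 = (1.00000, 0.85714, -0.42857)
Gv1 = (-2.85714, -9.14286, 1.71429); divide by -9.14286 → v2 = (0.31250, 1.00000, -0.18750)
Requested entry of v2: 12/-64 = -0.1875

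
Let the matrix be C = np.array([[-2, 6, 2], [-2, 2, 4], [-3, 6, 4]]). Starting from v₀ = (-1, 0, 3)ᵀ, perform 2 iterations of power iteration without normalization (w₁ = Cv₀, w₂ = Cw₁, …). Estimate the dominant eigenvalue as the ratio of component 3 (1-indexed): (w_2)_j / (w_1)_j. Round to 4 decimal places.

w1 = Cv₀ = (8, 14, 15)
w2 = Cw1 = (98, 72, 120)
Ratio at component: 120 / 15 = 8.0000

8.0000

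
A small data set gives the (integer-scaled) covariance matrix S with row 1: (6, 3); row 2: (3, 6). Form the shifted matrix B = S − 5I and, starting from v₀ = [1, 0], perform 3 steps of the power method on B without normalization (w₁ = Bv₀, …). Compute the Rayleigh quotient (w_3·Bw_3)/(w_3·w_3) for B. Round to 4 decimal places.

B = S − 5I has rows (1, 3); (3, 1)
w1 = Bv₀ = (1·1 + 3·0; 3·1 + 1·0) = (1, 3)
w2 = Bw1 = (1·1 + 3·3; 3·1 + 1·3) = (10, 6)
w3 = Bw2 = (28, 36)
Bw3 = (136, 120)
w3·Bw3 = 8128; w3·w3 = 2080; μ ≈ 8128/2080 = 3.9077

3.9077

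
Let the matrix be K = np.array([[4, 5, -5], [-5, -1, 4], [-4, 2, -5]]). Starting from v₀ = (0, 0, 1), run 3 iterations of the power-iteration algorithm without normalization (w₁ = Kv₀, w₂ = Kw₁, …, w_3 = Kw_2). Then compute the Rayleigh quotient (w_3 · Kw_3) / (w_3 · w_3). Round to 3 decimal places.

λ ≈ -7.731

w1 = Kv₀ = (4·0 + 5·0 + (-5)·1; (-5)·0 + (-1)·0 + 4·1; (-4)·0 + 2·0 + (-5)·1) = (-5, 4, -5)
w2 = Kw1 = (4·(-5) + 5·4 + (-5)·(-5); (-5)·(-5) + (-1)·4 + 4·(-5); (-4)·(-5) + 2·4 + (-5)·(-5)) = (25, 1, 53)
w3 = Kw2 = (-160, 86, -363)
Kw3 = (1605, -738, 2627)
w3·Kw3 = (-160)·1605 + 86·(-738) + (-363)·2627 = -1273869; w3·w3 = (-160)·(-160) + 86·86 + (-363)·(-363) = 164765
λ ≈ -1273869/164765 = -7.731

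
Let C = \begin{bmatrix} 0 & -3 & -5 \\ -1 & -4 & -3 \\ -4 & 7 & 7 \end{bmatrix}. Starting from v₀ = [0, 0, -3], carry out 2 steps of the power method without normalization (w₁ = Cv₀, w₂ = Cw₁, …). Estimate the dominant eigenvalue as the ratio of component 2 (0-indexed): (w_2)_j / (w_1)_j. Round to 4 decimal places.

w1 = Cv₀ = (0·0 + (-3)·0 + (-5)·(-3); (-1)·0 + (-4)·0 + (-3)·(-3); (-4)·0 + 7·0 + 7·(-3)) = (15, 9, -21)
w2 = Cw1 = (0·15 + (-3)·9 + (-5)·(-21); (-1)·15 + (-4)·9 + (-3)·(-21); (-4)·15 + 7·9 + 7·(-21)) = (78, 12, -144)
Ratio at component: -144 / -21 = 6.8571

6.8571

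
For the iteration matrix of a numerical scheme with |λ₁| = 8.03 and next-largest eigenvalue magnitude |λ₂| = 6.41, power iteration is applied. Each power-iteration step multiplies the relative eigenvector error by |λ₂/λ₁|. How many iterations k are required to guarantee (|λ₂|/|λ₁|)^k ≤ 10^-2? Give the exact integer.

21

|λ₂/λ₁| = 6.41/8.03 = 0.79826
Need k ≥ ln(10^-2) / ln(0.79826) = -4.6052 / -0.2253 ≈ 20.438
Smallest integer k satisfying the bound: 21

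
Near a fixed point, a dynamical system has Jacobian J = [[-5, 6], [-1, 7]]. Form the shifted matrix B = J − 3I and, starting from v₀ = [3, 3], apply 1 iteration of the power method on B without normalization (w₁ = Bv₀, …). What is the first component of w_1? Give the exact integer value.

-6

B = J − 3I has rows (-8, 6); (-1, 4)
w1 = Bv₀ = (-6, 9)
Requested component of w1: -6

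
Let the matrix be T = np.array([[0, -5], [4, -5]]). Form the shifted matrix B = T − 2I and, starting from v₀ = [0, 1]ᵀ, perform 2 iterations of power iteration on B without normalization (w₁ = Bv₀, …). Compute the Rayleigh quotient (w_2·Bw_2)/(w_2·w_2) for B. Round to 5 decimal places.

-3.92254

B = T − 2I has rows (-2, -5); (4, -7)
w1 = Bv₀ = ((-2)·0 + (-5)·1; 4·0 + (-7)·1) = (-5, -7)
w2 = Bw1 = ((-2)·(-5) + (-5)·(-7); 4·(-5) + (-7)·(-7)) = (45, 29)
Bw2 = (-235, -23)
w2·Bw2 = -11242; w2·w2 = 2866; μ ≈ -11242/2866 = -3.92254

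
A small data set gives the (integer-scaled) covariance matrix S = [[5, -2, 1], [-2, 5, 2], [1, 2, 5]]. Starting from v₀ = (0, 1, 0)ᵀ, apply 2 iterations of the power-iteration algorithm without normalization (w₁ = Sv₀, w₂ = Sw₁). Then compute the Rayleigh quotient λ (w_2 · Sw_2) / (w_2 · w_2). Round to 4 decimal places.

w1 = Sv₀ = (5·0 + (-2)·1 + 1·0; (-2)·0 + 5·1 + 2·0; 1·0 + 2·1 + 5·0) = (-2, 5, 2)
w2 = Sw1 = (5·(-2) + (-2)·5 + 1·2; (-2)·(-2) + 5·5 + 2·2; 1·(-2) + 2·5 + 5·2) = (-18, 33, 18)
Sw2 = (-138, 237, 138)
w2·Sw2 = (-18)·(-138) + 33·237 + 18·138 = 12789; w2·w2 = (-18)·(-18) + 33·33 + 18·18 = 1737
λ ≈ 12789/1737 = 7.3627

λ ≈ 7.3627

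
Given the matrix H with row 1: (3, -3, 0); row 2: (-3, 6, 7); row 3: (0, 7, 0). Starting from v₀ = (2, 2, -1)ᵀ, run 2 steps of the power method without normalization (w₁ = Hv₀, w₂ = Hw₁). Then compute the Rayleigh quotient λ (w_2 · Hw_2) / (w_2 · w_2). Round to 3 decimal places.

w1 = Hv₀ = (3·2 + (-3)·2 + 0·(-1); (-3)·2 + 6·2 + 7·(-1); 0·2 + 7·2 + 0·(-1)) = (0, -1, 14)
w2 = Hw1 = (3·0 + (-3)·(-1) + 0·14; (-3)·0 + 6·(-1) + 7·14; 0·0 + 7·(-1) + 0·14) = (3, 92, -7)
Hw2 = (-267, 494, 644)
w2·Hw2 = 3·(-267) + 92·494 + (-7)·644 = 40139; w2·w2 = 3·3 + 92·92 + (-7)·(-7) = 8522
λ ≈ 40139/8522 = 4.710

λ ≈ 4.710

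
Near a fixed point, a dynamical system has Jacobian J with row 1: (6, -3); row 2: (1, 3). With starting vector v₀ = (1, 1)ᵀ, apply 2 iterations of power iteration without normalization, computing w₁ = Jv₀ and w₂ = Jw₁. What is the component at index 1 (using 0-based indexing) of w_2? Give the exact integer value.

w1 = Jv₀ = (3, 4)
w2 = Jw1 = (6, 15)
The requested component of w2 is 15.

15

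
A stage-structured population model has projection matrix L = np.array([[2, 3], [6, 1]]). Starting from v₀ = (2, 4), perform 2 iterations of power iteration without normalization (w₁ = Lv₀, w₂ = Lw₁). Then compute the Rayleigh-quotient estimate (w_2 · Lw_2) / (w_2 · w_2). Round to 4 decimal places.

w1 = Lv₀ = (16, 16)
w2 = Lw1 = (80, 112)
Lw2 = (496, 592)
w2·Lw2 = 80·496 + 112·592 = 105984; w2·w2 = 80·80 + 112·112 = 18944
λ ≈ 105984/18944 = 5.5946

5.5946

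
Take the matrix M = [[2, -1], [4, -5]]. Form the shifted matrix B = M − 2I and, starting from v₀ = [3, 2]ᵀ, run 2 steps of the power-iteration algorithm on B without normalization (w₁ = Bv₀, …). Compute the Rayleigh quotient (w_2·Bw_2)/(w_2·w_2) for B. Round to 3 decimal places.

-5.400

B = M − 2I has rows (0, -1); (4, -7)
w1 = Bv₀ = (0·3 + (-1)·2; 4·3 + (-7)·2) = (-2, -2)
w2 = Bw1 = (0·(-2) + (-1)·(-2); 4·(-2) + (-7)·(-2)) = (2, 6)
Bw2 = (-6, -34)
w2·Bw2 = -216; w2·w2 = 40; μ ≈ -216/40 = -5.400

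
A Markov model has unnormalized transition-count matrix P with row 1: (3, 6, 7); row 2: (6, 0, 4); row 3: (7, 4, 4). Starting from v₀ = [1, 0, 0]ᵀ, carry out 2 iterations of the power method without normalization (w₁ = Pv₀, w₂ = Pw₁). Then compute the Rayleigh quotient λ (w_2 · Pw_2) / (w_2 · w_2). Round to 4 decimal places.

w1 = Pv₀ = (3·1 + 6·0 + 7·0; 6·1 + 0·0 + 4·0; 7·1 + 4·0 + 4·0) = (3, 6, 7)
w2 = Pw1 = (3·3 + 6·6 + 7·7; 6·3 + 0·6 + 4·7; 7·3 + 4·6 + 4·7) = (94, 46, 73)
Pw2 = (1069, 856, 1134)
w2·Pw2 = 94·1069 + 46·856 + 73·1134 = 222644; w2·w2 = 94·94 + 46·46 + 73·73 = 16281
λ ≈ 222644/16281 = 13.6751

13.6751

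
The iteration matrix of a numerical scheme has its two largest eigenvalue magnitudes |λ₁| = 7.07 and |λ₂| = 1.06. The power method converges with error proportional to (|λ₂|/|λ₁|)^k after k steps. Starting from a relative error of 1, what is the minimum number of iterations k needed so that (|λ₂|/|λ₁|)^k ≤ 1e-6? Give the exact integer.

8

|λ₂/λ₁| = 1.06/7.07 = 0.14993
Need k ≥ ln(1e-6) / ln(0.14993) = -13.8155 / -1.8976 ≈ 7.281
Smallest integer k satisfying the bound: 8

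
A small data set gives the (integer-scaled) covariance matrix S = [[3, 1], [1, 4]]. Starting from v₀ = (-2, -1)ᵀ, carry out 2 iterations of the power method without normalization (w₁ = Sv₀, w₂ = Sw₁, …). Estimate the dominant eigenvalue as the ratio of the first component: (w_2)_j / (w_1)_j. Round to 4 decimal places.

λ ≈ 3.8571

w1 = Sv₀ = (3·(-2) + 1·(-1); 1·(-2) + 4·(-1)) = (-7, -6)
w2 = Sw1 = (3·(-7) + 1·(-6); 1·(-7) + 4·(-6)) = (-27, -31)
Ratio at component: -27 / -7 = 3.8571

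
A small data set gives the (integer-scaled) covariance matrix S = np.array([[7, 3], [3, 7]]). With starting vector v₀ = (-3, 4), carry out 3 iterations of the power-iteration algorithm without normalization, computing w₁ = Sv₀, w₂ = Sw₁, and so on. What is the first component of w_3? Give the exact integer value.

276

w1 = Sv₀ = (7·(-3) + 3·4; 3·(-3) + 7·4) = (-9, 19)
w2 = Sw1 = (7·(-9) + 3·19; 3·(-9) + 7·19) = (-6, 106)
w3 = Sw2 = (276, 724)
The requested component of w3 is 276.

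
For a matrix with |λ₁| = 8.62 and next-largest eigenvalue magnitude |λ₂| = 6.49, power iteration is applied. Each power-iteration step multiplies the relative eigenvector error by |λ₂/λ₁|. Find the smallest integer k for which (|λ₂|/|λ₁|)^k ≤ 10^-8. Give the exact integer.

|λ₂/λ₁| = 6.49/8.62 = 0.75290
Need k ≥ ln(10^-8) / ln(0.75290) = -18.4207 / -0.2838 ≈ 64.902
Smallest integer k satisfying the bound: 65

65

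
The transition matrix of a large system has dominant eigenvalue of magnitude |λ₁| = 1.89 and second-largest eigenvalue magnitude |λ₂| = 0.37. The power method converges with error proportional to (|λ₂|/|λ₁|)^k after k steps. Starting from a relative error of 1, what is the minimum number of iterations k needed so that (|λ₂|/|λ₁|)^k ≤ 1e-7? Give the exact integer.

|λ₂/λ₁| = 0.37/1.89 = 0.19577
Need k ≥ ln(1e-7) / ln(0.19577) = -16.1181 / -1.6308 ≈ 9.883
Smallest integer k satisfying the bound: 10

10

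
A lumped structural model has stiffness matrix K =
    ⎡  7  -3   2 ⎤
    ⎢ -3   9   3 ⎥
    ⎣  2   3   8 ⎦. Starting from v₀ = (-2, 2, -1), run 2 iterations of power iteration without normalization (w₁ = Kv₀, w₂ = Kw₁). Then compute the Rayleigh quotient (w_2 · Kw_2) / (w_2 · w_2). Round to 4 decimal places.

10.8752

w1 = Kv₀ = (-22, 21, -6)
w2 = Kw1 = (-229, 237, -29)
Kw2 = (-2372, 2733, 21)
w2·Kw2 = (-229)·(-2372) + 237·2733 + (-29)·21 = 1190300; w2·w2 = (-229)·(-229) + 237·237 + (-29)·(-29) = 109451
λ ≈ 1190300/109451 = 10.8752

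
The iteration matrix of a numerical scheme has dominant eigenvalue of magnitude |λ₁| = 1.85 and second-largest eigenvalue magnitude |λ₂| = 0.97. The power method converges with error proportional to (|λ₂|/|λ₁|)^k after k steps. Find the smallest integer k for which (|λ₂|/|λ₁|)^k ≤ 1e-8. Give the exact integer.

|λ₂/λ₁| = 0.97/1.85 = 0.52432
Need k ≥ ln(1e-8) / ln(0.52432) = -18.4207 / -0.6456 ≈ 28.531
Smallest integer k satisfying the bound: 29

29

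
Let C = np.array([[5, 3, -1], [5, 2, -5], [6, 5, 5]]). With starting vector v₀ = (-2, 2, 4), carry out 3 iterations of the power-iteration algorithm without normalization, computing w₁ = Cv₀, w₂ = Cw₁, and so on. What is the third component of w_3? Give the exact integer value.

w1 = Cv₀ = (5·(-2) + 3·2 + (-1)·4; 5·(-2) + 2·2 + (-5)·4; 6·(-2) + 5·2 + 5·4) = (-8, -26, 18)
w2 = Cw1 = (5·(-8) + 3·(-26) + (-1)·18; 5·(-8) + 2·(-26) + (-5)·18; 6·(-8) + 5·(-26) + 5·18) = (-136, -182, -88)
w3 = Cw2 = (-1138, -604, -2166)
The requested component of w3 is -2166.

-2166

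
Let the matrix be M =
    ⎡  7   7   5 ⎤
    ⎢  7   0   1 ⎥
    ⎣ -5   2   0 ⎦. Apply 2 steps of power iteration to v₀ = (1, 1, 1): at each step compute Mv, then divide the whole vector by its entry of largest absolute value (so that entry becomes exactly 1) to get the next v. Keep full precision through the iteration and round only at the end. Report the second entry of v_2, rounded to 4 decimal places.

Mv0 = (19.00000, 8.00000, -3.00000); divide by 19.00000 → v1 = (1.00000, 0.42105, -0.15789)
Mv1 = (9.15789, 6.84211, -4.15789); divide by 9.15789 → v2 = (1.00000, 0.74713, -0.45402)
Requested entry of v2: 130/174 = 0.7471

0.7471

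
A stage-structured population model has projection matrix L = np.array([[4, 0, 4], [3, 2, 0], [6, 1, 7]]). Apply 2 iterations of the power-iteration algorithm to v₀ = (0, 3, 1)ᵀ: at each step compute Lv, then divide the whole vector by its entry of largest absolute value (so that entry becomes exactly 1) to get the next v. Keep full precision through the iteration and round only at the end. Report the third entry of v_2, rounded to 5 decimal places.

Lv0 = (4.000000, 6.000000, 10.000000); divide by 10.000000 → v1 = (0.400000, 0.600000, 1.000000)
Lv1 = (5.600000, 2.400000, 10.000000); divide by 10.000000 → v2 = (0.560000, 0.240000, 1.000000)
Requested entry of v2: 100/100 = 1.00000

1.00000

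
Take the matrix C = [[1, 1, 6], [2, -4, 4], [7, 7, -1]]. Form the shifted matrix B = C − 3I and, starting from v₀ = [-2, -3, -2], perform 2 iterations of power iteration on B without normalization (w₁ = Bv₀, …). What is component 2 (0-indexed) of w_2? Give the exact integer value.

94

B = C − 3I has rows (-2, 1, 6); (2, -7, 4); (7, 7, -4)
w1 = Bv₀ = (-11, 9, -27)
w2 = Bw1 = (-131, -193, 94)
Requested component of w2: 94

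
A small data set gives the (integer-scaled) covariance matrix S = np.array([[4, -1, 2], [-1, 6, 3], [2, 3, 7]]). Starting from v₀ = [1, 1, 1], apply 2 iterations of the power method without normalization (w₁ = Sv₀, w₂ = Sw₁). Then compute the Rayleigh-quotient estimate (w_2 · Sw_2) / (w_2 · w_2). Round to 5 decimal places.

λ ≈ 9.66097

w1 = Sv₀ = (4·1 + (-1)·1 + 2·1; (-1)·1 + 6·1 + 3·1; 2·1 + 3·1 + 7·1) = (5, 8, 12)
w2 = Sw1 = (4·5 + (-1)·8 + 2·12; (-1)·5 + 6·8 + 3·12; 2·5 + 3·8 + 7·12) = (36, 79, 118)
Sw2 = (301, 792, 1135)
w2·Sw2 = 36·301 + 79·792 + 118·1135 = 207334; w2·w2 = 36·36 + 79·79 + 118·118 = 21461
λ ≈ 207334/21461 = 9.66097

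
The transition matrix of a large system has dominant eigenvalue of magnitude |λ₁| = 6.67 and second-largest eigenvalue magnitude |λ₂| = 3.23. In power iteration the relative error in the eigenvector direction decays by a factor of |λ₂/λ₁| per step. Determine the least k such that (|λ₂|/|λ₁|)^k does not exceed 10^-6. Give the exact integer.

|λ₂/λ₁| = 3.23/6.67 = 0.48426
Need k ≥ ln(10^-6) / ln(0.48426) = -13.8155 / -0.7251 ≈ 19.052
Smallest integer k satisfying the bound: 20

20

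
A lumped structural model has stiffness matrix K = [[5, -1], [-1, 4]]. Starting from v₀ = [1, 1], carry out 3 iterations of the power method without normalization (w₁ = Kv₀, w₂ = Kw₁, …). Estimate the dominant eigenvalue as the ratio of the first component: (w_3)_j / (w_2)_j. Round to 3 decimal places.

4.529

w1 = Kv₀ = (5·1 + (-1)·1; (-1)·1 + 4·1) = (4, 3)
w2 = Kw1 = (5·4 + (-1)·3; (-1)·4 + 4·3) = (17, 8)
w3 = Kw2 = (77, 15)
Ratio at component: 77 / 17 = 4.529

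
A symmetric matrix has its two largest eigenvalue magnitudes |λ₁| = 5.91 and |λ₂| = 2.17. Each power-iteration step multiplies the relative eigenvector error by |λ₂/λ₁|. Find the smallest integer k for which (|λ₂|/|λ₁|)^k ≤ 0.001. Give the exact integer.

7

|λ₂/λ₁| = 2.17/5.91 = 0.36717
Need k ≥ ln(0.001) / ln(0.36717) = -6.9078 / -1.0019 ≈ 6.895
Smallest integer k satisfying the bound: 7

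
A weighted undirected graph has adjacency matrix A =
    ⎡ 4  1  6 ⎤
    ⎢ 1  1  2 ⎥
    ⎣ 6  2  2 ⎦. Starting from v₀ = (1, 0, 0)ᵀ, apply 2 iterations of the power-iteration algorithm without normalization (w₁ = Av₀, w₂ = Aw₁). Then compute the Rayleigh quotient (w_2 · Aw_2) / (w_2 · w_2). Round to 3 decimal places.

λ ≈ 9.460

w1 = Av₀ = (4·1 + 1·0 + 6·0; 1·1 + 1·0 + 2·0; 6·1 + 2·0 + 2·0) = (4, 1, 6)
w2 = Aw1 = (4·4 + 1·1 + 6·6; 1·4 + 1·1 + 2·6; 6·4 + 2·1 + 2·6) = (53, 17, 38)
Aw2 = (457, 146, 428)
w2·Aw2 = 53·457 + 17·146 + 38·428 = 42967; w2·w2 = 53·53 + 17·17 + 38·38 = 4542
λ ≈ 42967/4542 = 9.460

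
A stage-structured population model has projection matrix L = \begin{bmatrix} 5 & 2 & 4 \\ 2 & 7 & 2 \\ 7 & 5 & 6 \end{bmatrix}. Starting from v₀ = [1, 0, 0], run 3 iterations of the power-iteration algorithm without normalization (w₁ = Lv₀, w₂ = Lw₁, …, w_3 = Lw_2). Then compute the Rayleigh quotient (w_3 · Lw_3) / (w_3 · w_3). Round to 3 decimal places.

13.020

w1 = Lv₀ = (5, 2, 7)
w2 = Lw1 = (57, 38, 87)
w3 = Lw2 = (709, 554, 1111)
Lw3 = (9097, 7518, 14399)
w3·Lw3 = 709·9097 + 554·7518 + 1111·14399 = 26612034; w3·w3 = 709·709 + 554·554 + 1111·1111 = 2043918
λ ≈ 26612034/2043918 = 13.020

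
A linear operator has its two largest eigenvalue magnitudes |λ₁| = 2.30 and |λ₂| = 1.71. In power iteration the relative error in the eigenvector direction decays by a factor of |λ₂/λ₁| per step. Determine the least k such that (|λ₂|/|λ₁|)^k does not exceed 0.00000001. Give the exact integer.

|λ₂/λ₁| = 1.71/2.30 = 0.74348
Need k ≥ ln(0.00000001) / ln(0.74348) = -18.4207 / -0.2964 ≈ 62.145
Smallest integer k satisfying the bound: 63

63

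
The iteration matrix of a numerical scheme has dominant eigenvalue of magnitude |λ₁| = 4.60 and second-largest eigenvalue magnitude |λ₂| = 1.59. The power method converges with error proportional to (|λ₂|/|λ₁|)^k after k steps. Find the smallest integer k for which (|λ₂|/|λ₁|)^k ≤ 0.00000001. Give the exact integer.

18

|λ₂/λ₁| = 1.59/4.60 = 0.34565
Need k ≥ ln(0.00000001) / ln(0.34565) = -18.4207 / -1.0623 ≈ 17.340
Smallest integer k satisfying the bound: 18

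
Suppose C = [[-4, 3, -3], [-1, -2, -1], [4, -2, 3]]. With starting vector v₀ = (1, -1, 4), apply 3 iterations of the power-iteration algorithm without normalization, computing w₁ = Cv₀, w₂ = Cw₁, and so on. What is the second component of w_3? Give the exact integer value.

-11

w1 = Cv₀ = ((-4)·1 + 3·(-1) + (-3)·4; (-1)·1 + (-2)·(-1) + (-1)·4; 4·1 + (-2)·(-1) + 3·4) = (-19, -3, 18)
w2 = Cw1 = ((-4)·(-19) + 3·(-3) + (-3)·18; (-1)·(-19) + (-2)·(-3) + (-1)·18; 4·(-19) + (-2)·(-3) + 3·18) = (13, 7, -16)
w3 = Cw2 = (17, -11, -10)
The requested component of w3 is -11.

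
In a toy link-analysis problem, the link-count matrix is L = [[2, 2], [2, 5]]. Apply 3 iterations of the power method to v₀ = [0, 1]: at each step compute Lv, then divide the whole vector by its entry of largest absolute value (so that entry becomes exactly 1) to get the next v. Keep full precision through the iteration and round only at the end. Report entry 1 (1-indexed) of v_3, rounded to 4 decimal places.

Lv0 = (2.00000, 5.00000); divide by 5.00000 → v1 = (0.40000, 1.00000)
Lv1 = (2.80000, 5.80000); divide by 5.80000 → v2 = (0.48276, 1.00000)
Lv2 = (2.96552, 5.96552); divide by 5.96552 → v3 = (0.49711, 1.00000)
Requested entry of v3: 86/173 = 0.4971

0.4971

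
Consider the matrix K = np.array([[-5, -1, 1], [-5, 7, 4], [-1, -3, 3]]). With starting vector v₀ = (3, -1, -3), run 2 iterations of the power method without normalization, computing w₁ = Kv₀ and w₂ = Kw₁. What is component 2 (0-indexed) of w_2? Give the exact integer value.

92

w1 = Kv₀ = ((-5)·3 + (-1)·(-1) + 1·(-3); (-5)·3 + 7·(-1) + 4·(-3); (-1)·3 + (-3)·(-1) + 3·(-3)) = (-17, -34, -9)
w2 = Kw1 = ((-5)·(-17) + (-1)·(-34) + 1·(-9); (-5)·(-17) + 7·(-34) + 4·(-9); (-1)·(-17) + (-3)·(-34) + 3·(-9)) = (110, -189, 92)
The requested component of w2 is 92.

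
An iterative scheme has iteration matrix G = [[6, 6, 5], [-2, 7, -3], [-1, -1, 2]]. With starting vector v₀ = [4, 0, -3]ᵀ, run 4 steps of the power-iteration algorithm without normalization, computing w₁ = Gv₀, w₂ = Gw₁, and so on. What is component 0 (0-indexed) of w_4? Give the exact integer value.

w1 = Gv₀ = (9, 1, -10)
w2 = Gw1 = (10, 19, -30)
w3 = Gw2 = (24, 203, -89)
w4 = Gw3 = (917, 1640, -405)
The requested component of w4 is 917.

917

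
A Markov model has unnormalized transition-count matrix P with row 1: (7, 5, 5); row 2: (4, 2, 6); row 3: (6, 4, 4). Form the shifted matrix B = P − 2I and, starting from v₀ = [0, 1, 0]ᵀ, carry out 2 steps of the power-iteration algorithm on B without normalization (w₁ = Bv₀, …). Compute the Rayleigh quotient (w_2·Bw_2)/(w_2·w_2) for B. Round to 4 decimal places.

μ ≈ 12.2781

B = P − 2I has rows (5, 5, 5); (4, 0, 6); (6, 4, 2)
w1 = Bv₀ = (5, 0, 4)
w2 = Bw1 = (45, 44, 38)
Bw2 = (635, 408, 522)
w2·Bw2 = 66363; w2·w2 = 5405; μ ≈ 66363/5405 = 12.2781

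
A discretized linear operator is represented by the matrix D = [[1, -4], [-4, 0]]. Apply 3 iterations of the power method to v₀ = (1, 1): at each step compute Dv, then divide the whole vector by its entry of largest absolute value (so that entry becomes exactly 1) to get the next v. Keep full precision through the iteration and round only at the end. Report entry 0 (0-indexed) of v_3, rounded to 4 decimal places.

0.6731

Dv0 = (-3.00000, -4.00000); divide by -4.00000 → v1 = (0.75000, 1.00000)
Dv1 = (-3.25000, -3.00000); divide by -3.25000 → v2 = (1.00000, 0.92308)
Dv2 = (-2.69231, -4.00000); divide by -4.00000 → v3 = (0.67308, 1.00000)
Requested entry of v3: -35/-52 = 0.6731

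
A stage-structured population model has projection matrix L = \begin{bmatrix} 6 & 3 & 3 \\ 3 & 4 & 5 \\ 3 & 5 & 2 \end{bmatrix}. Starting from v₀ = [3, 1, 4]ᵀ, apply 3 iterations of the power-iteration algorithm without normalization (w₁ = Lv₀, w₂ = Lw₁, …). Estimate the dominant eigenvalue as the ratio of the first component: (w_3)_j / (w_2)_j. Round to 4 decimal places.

11.3636

w1 = Lv₀ = (6·3 + 3·1 + 3·4; 3·3 + 4·1 + 5·4; 3·3 + 5·1 + 2·4) = (33, 33, 22)
w2 = Lw1 = (6·33 + 3·33 + 3·22; 3·33 + 4·33 + 5·22; 3·33 + 5·33 + 2·22) = (363, 341, 308)
w3 = Lw2 = (4125, 3993, 3410)
Ratio at component: 4125 / 363 = 11.3636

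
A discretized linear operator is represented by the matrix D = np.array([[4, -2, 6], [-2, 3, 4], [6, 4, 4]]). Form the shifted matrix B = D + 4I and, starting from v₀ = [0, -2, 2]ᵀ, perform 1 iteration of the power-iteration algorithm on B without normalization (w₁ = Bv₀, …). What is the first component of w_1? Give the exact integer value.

B = D + 4I has rows (8, -2, 6); (-2, 7, 4); (6, 4, 8)
w1 = Bv₀ = (8·0 + (-2)·(-2) + 6·2; (-2)·0 + 7·(-2) + 4·2; 6·0 + 4·(-2) + 8·2) = (16, -6, 8)
Requested component of w1: 16

16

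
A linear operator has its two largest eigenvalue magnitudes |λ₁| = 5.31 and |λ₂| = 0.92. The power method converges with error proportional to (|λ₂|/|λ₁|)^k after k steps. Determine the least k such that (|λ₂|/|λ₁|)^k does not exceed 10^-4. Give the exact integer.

|λ₂/λ₁| = 0.92/5.31 = 0.17326
Need k ≥ ln(10^-4) / ln(0.17326) = -9.2103 / -1.7530 ≈ 5.254
Smallest integer k satisfying the bound: 6

6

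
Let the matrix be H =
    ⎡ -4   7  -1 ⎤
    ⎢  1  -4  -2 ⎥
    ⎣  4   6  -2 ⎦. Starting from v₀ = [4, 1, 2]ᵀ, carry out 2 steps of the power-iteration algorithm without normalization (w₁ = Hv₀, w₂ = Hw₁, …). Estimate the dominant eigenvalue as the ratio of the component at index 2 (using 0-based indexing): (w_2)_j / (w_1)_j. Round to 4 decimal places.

w1 = Hv₀ = (-11, -4, 18)
w2 = Hw1 = (-2, -31, -104)
Ratio at component: -104 / 18 = -5.7778

-5.7778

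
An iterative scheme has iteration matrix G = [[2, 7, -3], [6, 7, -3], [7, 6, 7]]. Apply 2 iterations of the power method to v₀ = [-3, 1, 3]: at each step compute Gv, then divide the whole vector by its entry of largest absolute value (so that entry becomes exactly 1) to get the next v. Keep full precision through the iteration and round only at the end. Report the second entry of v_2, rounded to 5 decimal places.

1.00000

Gv0 = (-8.000000, -20.000000, 6.000000); divide by -20.000000 → v1 = (0.400000, 1.000000, -0.300000)
Gv1 = (8.700000, 10.300000, 6.700000); divide by 10.300000 → v2 = (0.844660, 1.000000, 0.650485)
Requested entry of v2: -206/-206 = 1.00000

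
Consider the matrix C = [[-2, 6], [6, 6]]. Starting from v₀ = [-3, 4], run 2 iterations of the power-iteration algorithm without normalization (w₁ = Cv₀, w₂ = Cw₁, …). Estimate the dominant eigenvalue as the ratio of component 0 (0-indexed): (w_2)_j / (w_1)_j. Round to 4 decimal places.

λ ≈ -0.8000

w1 = Cv₀ = (30, 6)
w2 = Cw1 = (-24, 216)
Ratio at component: -24 / 30 = -0.8000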